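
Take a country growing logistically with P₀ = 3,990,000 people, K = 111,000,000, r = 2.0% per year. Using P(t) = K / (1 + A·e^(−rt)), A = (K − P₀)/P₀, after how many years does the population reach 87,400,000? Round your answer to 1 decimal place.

A = (111000000 − 3990000)/3990000 = 26.81955
87400000 = 111000000/(1 + 26.81955·e^(−0.02t)) → 1 + 26.81955·e^(−0.02t) = 1.27002
e^(−0.02t) = 0.010068 → t = ln(99.32324)/0.02 = 4.59838/0.02

t ≈ 229.9 years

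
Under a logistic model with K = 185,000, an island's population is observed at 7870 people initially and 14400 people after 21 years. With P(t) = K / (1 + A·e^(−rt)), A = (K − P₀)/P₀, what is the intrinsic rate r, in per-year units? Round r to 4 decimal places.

r ≈ 0.0306 per year

A = (185000 − 7870)/7870 = 22.50699
14400 = 185000/(1 + 22.50699·e^(−r·21)) → e^(−21r) = (12.84722 − 1)/22.50699 = 0.52638
r = −ln(0.52638)/21 = 0.64173/21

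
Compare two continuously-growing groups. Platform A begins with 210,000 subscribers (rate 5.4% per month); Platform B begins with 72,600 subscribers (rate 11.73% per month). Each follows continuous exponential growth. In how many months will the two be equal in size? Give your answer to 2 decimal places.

210000·e^(0.054t) = 72600·e^(0.1173t)
210000/72600 = e^((0.1173 − 0.054)t) → ln(2.89256) = 0.0633·t
t = 1.06214 / 0.0633

t ≈ 16.78 months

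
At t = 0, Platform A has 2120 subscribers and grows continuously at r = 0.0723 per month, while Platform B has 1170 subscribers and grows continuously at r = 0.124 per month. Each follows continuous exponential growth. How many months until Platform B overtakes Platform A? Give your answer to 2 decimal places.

2120·e^(0.0723t) = 1170·e^(0.124t)
2120/1170 = e^((0.124 − 0.0723)t) → ln(1.81197) = 0.0517·t
t = 0.59441 / 0.0517

t ≈ 11.50 months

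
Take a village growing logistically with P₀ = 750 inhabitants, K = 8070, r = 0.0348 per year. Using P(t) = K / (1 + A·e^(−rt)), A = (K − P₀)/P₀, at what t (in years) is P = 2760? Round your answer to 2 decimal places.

t ≈ 46.66 years

A = (8070 − 750)/750 = 9.76
2760 = 8070/(1 + 9.76·e^(−0.0348t)) → 1 + 9.76·e^(−0.0348t) = 2.92391
e^(−0.0348t) = 0.197122 → t = ln(5.07299)/0.0348 = 1.62393/0.0348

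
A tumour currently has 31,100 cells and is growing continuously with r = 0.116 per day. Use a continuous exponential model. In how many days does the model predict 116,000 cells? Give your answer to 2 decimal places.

t ≈ 11.35 days

116000 = 31100 · e^(0.116·t)
t = ln(116000/31100) / 0.116 = ln(3.7299) / 0.116 = 1.31638 / 0.116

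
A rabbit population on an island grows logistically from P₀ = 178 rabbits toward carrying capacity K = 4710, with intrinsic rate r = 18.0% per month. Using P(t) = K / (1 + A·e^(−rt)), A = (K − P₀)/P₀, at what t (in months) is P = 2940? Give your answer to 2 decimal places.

t ≈ 20.80 months

A = (4710 − 178)/178 = 25.46067
2940 = 4710/(1 + 25.46067·e^(−0.18t)) → 1 + 25.46067·e^(−0.18t) = 1.60204
e^(−0.18t) = 0.023646 → t = ln(42.29061)/0.18 = 3.74457/0.18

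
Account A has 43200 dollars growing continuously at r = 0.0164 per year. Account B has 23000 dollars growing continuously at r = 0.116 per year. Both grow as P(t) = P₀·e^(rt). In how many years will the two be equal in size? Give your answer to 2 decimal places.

t ≈ 6.33 years

43200·e^(0.0164t) = 23000·e^(0.116t)
43200/23000 = e^((0.116 − 0.0164)t) → ln(1.87826) = 0.0996·t
t = 0.63035 / 0.0996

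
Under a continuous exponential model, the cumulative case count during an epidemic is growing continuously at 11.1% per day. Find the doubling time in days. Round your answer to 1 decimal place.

doubling time ≈ 6.2 days

doubling time = ln(2) / |r| = 0.69315 / 0.111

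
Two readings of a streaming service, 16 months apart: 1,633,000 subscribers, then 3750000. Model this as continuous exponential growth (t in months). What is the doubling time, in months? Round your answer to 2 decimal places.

r = ln(3750000/1633000) / 16 = ln(2.29639) / 16 ≈ 0.051959 per month
doubling time = ln 2 / |r| = 0.69315 / 0.051959

doubling time ≈ 13.34 months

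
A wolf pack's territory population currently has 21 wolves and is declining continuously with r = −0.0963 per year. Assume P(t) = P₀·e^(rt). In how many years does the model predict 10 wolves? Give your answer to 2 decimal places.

t ≈ 7.70 years

10 = 21 · e^(-0.0963·t)
t = ln(10/21) / -0.0963 = ln(0.47619) / -0.0963 = -0.74194 / -0.0963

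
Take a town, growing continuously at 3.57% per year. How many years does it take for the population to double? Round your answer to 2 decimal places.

doubling time = ln(2) / |r| = 0.69315 / 0.0357

doubling time ≈ 19.42 years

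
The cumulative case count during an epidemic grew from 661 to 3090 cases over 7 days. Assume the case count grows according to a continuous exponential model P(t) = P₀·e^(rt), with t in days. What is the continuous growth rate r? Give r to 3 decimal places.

r ≈ 0.220 per day

3090 = 661 · e^(r·7)
e^(7r) = 3090/661 = 4.67474
r = ln(4.67474) / 7 = 1.54217 / 7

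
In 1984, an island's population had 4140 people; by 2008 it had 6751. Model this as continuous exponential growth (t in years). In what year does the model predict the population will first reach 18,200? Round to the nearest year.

year 2057

r = ln(6751/4140) / 24 = 0.48899/24 ≈ 0.020375 per year
t = ln(18200/4140) / r = 1.48073/0.020375 ≈ 72.67 years after 1984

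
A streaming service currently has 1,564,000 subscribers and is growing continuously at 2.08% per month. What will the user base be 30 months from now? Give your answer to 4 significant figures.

≈ 2,919,000 subscribers

P(30) = 1564000 · e^(0.0208·30) = 1564000 · e^(0.624)
= 1564000 · 1.86638 ≈ 2919016.2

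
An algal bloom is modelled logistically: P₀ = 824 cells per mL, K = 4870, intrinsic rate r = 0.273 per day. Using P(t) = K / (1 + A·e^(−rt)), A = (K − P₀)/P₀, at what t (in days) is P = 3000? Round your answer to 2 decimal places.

t ≈ 7.56 days

A = (4870 − 824)/824 = 4.91019
3000 = 4870/(1 + 4.91019·e^(−0.273t)) → 1 + 4.91019·e^(−0.273t) = 1.62333
e^(−0.273t) = 0.126947 → t = ln(7.87732)/0.273 = 2.06399/0.273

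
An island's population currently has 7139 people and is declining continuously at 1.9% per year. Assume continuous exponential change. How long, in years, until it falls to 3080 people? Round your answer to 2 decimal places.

t ≈ 44.24 years

3080 = 7139 · e^(-0.019·t)
t = ln(3080/7139) / -0.019 = ln(0.43143) / -0.019 = -0.84064 / -0.019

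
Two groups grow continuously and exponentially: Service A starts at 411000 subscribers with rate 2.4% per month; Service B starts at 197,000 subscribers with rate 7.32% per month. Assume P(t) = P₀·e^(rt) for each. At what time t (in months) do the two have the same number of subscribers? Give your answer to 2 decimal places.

411000·e^(0.024t) = 197000·e^(0.0732t)
411000/197000 = e^((0.0732 − 0.024)t) → ln(2.08629) = 0.0492·t
t = 0.73539 / 0.0492

t ≈ 14.95 months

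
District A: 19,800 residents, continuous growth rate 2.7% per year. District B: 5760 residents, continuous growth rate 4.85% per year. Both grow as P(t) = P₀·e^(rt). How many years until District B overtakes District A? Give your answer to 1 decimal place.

t ≈ 57.4 years

19800·e^(0.027t) = 5760·e^(0.0485t)
19800/5760 = e^((0.0485 − 0.027)t) → ln(3.4375) = 0.0215·t
t = 1.23474 / 0.0215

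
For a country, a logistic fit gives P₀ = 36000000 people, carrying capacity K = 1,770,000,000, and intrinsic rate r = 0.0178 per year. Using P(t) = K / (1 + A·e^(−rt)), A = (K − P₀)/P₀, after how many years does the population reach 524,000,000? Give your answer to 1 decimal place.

t ≈ 169.0 years

A = (1770000000 − 36000000)/36000000 = 48.16667
524000000 = 1770000000/(1 + 48.16667·e^(−0.0178t)) → 1 + 48.16667·e^(−0.0178t) = 3.37786
e^(−0.0178t) = 0.049367 → t = ln(20.25629)/0.0178 = 3.00847/0.0178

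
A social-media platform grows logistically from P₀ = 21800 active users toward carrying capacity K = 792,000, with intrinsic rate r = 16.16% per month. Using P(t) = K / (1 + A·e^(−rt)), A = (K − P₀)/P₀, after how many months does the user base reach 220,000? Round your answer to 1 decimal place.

A = (792000 − 21800)/21800 = 35.33028
220000 = 792000/(1 + 35.33028·e^(−0.1616t)) → 1 + 35.33028·e^(−0.1616t) = 3.6
e^(−0.1616t) = 0.073591 → t = ln(13.58857)/0.1616 = 2.60923/0.1616

t ≈ 16.1 months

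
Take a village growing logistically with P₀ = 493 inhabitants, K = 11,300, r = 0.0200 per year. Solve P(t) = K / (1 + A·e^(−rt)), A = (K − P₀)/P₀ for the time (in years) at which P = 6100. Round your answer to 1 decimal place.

A = (11300 − 493)/493 = 21.92089
6100 = 11300/(1 + 21.92089·e^(−0.02t)) → 1 + 21.92089·e^(−0.02t) = 1.85246
e^(−0.02t) = 0.038888 → t = ln(25.71489)/0.02 = 3.24707/0.02

t ≈ 162.4 years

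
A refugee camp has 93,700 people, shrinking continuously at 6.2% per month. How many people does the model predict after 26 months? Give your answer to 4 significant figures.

P(26) = 93700 · e^(-0.062·26) = 93700 · e^(-1.612)
= 93700 · 0.19949 ≈ 18692.05

≈ 18,690 people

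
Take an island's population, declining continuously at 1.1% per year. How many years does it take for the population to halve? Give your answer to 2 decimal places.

half-life = ln(2) / |r| = 0.69315 / 0.011

half-life ≈ 63.01 years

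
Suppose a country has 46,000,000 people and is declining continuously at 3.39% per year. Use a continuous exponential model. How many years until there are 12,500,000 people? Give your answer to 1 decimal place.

12500000 = 46000000 · e^(-0.0339·t)
t = ln(12500000/46000000) / -0.0339 = ln(0.27174) / -0.0339 = -1.30291 / -0.0339

t ≈ 38.4 years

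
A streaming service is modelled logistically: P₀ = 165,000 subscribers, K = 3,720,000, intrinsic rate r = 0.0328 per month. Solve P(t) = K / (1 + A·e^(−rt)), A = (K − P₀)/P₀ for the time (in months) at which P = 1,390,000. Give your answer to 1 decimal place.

t ≈ 77.9 months

A = (3720000 − 165000)/165000 = 21.54545
1390000 = 3720000/(1 + 21.54545·e^(−0.0328t)) → 1 + 21.54545·e^(−0.0328t) = 2.67626
e^(−0.0328t) = 0.077801 → t = ln(12.8533)/0.0328 = 2.5536/0.0328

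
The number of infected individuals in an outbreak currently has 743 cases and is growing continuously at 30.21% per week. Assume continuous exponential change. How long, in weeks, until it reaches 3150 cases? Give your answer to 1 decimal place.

t ≈ 4.8 weeks

3150 = 743 · e^(0.3021·t)
t = ln(3150/743) / 0.3021 = ln(4.23957) / 0.3021 = 1.44446 / 0.3021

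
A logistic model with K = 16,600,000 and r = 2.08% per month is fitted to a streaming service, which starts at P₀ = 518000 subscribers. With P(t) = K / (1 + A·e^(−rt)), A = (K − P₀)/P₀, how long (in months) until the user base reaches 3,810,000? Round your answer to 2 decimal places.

t ≈ 106.94 months

A = (16600000 − 518000)/518000 = 31.04633
3810000 = 16600000/(1 + 31.04633·e^(−0.0208t)) → 1 + 31.04633·e^(−0.0208t) = 4.35696
e^(−0.0208t) = 0.108127 → t = ln(9.24836)/0.0208 = 2.22445/0.0208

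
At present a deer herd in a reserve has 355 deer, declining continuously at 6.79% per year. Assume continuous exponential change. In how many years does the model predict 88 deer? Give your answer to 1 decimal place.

t ≈ 20.5 years

88 = 355 · e^(-0.0679·t)
t = ln(88/355) / -0.0679 = ln(0.24789) / -0.0679 = -1.39478 / -0.0679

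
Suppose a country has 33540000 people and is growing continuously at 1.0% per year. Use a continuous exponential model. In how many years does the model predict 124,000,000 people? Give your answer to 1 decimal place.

124000000 = 33540000 · e^(0.01·t)
t = ln(124000000/33540000) / 0.01 = ln(3.69708) / 0.01 = 1.30754 / 0.01

t ≈ 130.8 years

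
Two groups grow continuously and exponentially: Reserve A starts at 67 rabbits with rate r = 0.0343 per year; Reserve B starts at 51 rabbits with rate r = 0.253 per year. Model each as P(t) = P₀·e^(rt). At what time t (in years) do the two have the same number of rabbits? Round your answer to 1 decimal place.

t ≈ 1.2 years

67·e^(0.0343t) = 51·e^(0.253t)
67/51 = e^((0.253 − 0.0343)t) → ln(1.31373) = 0.2187·t
t = 0.27287 / 0.2187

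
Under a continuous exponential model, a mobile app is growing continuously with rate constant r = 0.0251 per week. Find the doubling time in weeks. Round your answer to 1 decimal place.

doubling time = ln(2) / |r| = 0.69315 / 0.0251

doubling time ≈ 27.6 weeks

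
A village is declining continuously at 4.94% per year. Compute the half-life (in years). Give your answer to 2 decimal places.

half-life = ln(2) / |r| = 0.69315 / 0.0494

half-life ≈ 14.03 years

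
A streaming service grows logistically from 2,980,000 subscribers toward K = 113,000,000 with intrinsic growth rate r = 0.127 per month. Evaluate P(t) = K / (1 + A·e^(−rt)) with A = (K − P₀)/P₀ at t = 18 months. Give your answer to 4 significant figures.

≈ 23,770,000 subscribers

A = (113000000 − 2980000)/2980000 = 36.91946
P(18) = 113000000 / (1 + 36.91946·e^(−0.127·18)) = 113000000 / (1 + 36.91946·0.101672)
= 113000000 / 4.75369 ≈ 23771016.55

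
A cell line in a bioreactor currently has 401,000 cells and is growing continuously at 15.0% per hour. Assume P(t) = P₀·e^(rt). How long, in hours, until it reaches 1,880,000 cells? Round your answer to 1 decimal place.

t ≈ 10.3 hours

1880000 = 401000 · e^(0.15·t)
t = ln(1880000/401000) / 0.15 = ln(4.68828) / 0.15 = 1.54507 / 0.15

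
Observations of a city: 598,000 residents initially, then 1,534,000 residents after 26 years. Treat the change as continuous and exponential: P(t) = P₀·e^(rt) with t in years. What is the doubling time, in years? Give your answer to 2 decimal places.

doubling time ≈ 19.13 years

r = ln(1534000/598000) / 26 = ln(2.56522) / 26 ≈ 0.036232 per year
doubling time = ln 2 / |r| = 0.69315 / 0.036232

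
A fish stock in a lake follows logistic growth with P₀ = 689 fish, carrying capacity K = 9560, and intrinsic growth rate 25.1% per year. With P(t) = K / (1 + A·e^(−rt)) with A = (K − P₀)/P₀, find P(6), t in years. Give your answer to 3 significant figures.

A = (9560 − 689)/689 = 12.87518
P(6) = 9560 / (1 + 12.87518·e^(−0.251·6)) = 9560 / (1 + 12.87518·0.221795)
= 9560 / 3.85566 ≈ 2479.47

≈ 2,480 fish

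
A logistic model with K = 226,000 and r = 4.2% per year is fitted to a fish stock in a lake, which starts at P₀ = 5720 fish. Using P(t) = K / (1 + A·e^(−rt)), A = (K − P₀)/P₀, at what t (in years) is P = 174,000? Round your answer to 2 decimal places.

A = (226000 − 5720)/5720 = 38.51049
174000 = 226000/(1 + 38.51049·e^(−0.042t)) → 1 + 38.51049·e^(−0.042t) = 1.29885
e^(−0.042t) = 0.00776 → t = ln(128.86202)/0.042 = 4.85874/0.042

t ≈ 115.68 years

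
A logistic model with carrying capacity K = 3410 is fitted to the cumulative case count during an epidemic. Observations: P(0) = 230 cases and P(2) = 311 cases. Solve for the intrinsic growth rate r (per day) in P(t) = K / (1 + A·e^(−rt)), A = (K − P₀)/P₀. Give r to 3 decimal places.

A = (3410 − 230)/230 = 13.82609
311 = 3410/(1 + 13.82609·e^(−r·2)) → e^(−2r) = (10.96463 − 1)/13.82609 = 0.720712
r = −ln(0.720712)/2 = 0.32752/2

r ≈ 0.164 per day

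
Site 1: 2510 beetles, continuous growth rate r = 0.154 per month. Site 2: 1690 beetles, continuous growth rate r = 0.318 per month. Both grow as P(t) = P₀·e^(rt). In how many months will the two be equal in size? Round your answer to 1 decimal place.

t ≈ 2.4 months

2510·e^(0.154t) = 1690·e^(0.318t)
2510/1690 = e^((0.318 − 0.154)t) → ln(1.48521) = 0.164·t
t = 0.39555 / 0.164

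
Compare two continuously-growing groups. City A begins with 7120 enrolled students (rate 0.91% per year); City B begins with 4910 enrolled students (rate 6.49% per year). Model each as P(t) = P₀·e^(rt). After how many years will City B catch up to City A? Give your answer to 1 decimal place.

7120·e^(0.0091t) = 4910·e^(0.0649t)
7120/4910 = e^((0.0649 − 0.0091)t) → ln(1.4501) = 0.0558·t
t = 0.37163 / 0.0558

t ≈ 6.7 years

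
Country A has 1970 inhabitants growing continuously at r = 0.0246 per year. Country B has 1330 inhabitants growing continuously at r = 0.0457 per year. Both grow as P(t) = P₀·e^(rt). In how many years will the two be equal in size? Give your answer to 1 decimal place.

1970·e^(0.0246t) = 1330·e^(0.0457t)
1970/1330 = e^((0.0457 − 0.0246)t) → ln(1.4812) = 0.0211·t
t = 0.39285 / 0.0211

t ≈ 18.6 years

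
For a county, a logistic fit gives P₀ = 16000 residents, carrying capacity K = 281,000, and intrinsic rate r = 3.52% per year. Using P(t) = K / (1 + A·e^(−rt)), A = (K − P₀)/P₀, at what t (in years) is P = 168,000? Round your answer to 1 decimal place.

A = (281000 − 16000)/16000 = 16.5625
168000 = 281000/(1 + 16.5625·e^(−0.0352t)) → 1 + 16.5625·e^(−0.0352t) = 1.67262
e^(−0.0352t) = 0.040611 → t = ln(24.62389)/0.0352 = 3.20372/0.0352

t ≈ 91.0 years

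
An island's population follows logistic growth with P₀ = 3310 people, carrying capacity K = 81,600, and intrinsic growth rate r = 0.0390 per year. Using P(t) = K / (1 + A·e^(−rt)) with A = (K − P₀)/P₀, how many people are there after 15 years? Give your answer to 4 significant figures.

≈ 5,756 people

A = (81600 − 3310)/3310 = 23.65257
P(15) = 81600 / (1 + 23.65257·e^(−0.039·15)) = 81600 / (1 + 23.65257·0.557106)
= 81600 / 14.17698 ≈ 5755.81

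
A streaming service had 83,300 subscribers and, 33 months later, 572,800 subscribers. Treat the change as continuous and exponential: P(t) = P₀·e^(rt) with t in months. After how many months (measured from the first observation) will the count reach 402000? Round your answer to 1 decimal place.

t ≈ 26.9 months

r = ln(572800/83300) / 33 ≈ 0.058427 per month
t = ln(402000/83300) / r = 1.574 / 0.058427 ≈ 26.94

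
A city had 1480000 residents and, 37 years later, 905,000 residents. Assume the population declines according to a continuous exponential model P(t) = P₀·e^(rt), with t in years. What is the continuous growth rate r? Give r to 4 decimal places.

905000 = 1480000 · e^(r·37)
e^(37r) = 905000/1480000 = 0.61149
r = ln(0.61149) / 37 = -0.49186 / 37

r ≈ -0.0133 per year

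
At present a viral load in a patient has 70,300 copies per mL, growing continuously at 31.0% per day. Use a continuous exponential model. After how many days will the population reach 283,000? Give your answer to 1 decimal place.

t ≈ 4.5 days

283000 = 70300 · e^(0.31·t)
t = ln(283000/70300) / 0.31 = ln(4.0256) / 0.31 = 1.39268 / 0.31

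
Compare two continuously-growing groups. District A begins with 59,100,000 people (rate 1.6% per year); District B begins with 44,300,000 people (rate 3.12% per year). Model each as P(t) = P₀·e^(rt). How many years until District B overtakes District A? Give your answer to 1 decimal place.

59100000·e^(0.016t) = 44300000·e^(0.0312t)
59100000/44300000 = e^((0.0312 − 0.016)t) → ln(1.33409) = 0.0152·t
t = 0.28825 / 0.0152

t ≈ 19.0 years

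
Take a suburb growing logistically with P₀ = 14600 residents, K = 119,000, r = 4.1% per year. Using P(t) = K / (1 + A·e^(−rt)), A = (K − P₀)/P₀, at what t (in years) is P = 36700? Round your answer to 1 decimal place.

A = (119000 − 14600)/14600 = 7.15068
36700 = 119000/(1 + 7.15068·e^(−0.041t)) → 1 + 7.15068·e^(−0.041t) = 3.24251
e^(−0.041t) = 0.313607 → t = ln(3.1887)/0.041 = 1.15961/0.041

t ≈ 28.3 years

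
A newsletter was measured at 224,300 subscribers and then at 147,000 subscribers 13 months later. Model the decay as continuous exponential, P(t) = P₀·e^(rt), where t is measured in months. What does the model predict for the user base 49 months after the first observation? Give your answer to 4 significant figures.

≈ 45,620 subscribers

r = ln(147000/224300) / 13 ≈ -0.032504 per month
P(49) = 224300 · e^(-0.032504·49) = 224300 · 0.20338 ≈ 45617.39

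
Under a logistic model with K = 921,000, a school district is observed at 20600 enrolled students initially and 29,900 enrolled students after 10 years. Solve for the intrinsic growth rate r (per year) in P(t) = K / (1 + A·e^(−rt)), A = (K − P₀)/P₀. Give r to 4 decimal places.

A = (921000 − 20600)/20600 = 43.70874
29900 = 921000/(1 + 43.70874·e^(−r·10)) → e^(−10r) = (30.80268 − 1)/43.70874 = 0.681847
r = −ln(0.681847)/10 = 0.38295/10

r ≈ 0.0383 per year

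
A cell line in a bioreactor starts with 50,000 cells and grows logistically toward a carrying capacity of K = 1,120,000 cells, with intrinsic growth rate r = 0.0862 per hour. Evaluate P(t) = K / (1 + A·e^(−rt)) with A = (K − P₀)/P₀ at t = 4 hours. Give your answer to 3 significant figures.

≈ 69,300 cells

A = (1120000 − 50000)/50000 = 21.4
P(4) = 1120000 / (1 + 21.4·e^(−0.0862·4)) = 1120000 / (1 + 21.4·0.708362)
= 1120000 / 16.15895 ≈ 69311.45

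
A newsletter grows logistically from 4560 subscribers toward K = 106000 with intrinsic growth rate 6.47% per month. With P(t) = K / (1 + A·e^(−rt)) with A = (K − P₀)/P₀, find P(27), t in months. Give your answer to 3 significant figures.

≈ 21,700 subscribers

A = (106000 − 4560)/4560 = 22.24561
P(27) = 106000 / (1 + 22.24561·e^(−0.0647·27)) = 106000 / (1 + 22.24561·0.174313)
= 106000 / 4.87771 ≈ 21731.51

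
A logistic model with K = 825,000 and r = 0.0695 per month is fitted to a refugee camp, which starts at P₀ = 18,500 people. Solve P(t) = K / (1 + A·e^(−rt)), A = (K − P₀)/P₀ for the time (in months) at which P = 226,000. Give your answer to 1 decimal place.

A = (825000 − 18500)/18500 = 43.59459
226000 = 825000/(1 + 43.59459·e^(−0.0695t)) → 1 + 43.59459·e^(−0.0695t) = 3.65044
e^(−0.0695t) = 0.060798 → t = ln(16.44804)/0.0695 = 2.80021/0.0695

t ≈ 40.3 months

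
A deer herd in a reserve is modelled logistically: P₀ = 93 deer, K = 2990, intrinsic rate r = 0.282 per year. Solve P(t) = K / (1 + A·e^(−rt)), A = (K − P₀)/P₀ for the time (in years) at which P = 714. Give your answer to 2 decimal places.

A = (2990 − 93)/93 = 31.15054
714 = 2990/(1 + 31.15054·e^(−0.282t)) → 1 + 31.15054·e^(−0.282t) = 4.18768
e^(−0.282t) = 0.102331 → t = ln(9.77218)/0.282 = 2.27954/0.282

t ≈ 8.08 years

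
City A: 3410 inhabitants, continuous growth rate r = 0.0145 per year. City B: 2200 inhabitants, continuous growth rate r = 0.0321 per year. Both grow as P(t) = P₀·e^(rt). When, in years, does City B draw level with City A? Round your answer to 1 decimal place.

3410·e^(0.0145t) = 2200·e^(0.0321t)
3410/2200 = e^((0.0321 − 0.0145)t) → ln(1.55) = 0.0176·t
t = 0.43825 / 0.0176

t ≈ 24.9 years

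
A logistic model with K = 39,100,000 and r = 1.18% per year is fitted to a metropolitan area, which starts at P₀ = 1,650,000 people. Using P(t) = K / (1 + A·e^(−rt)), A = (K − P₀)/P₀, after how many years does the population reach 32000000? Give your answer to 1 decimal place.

t ≈ 392.2 years

A = (39100000 − 1650000)/1650000 = 22.69697
32000000 = 39100000/(1 + 22.69697·e^(−0.0118t)) → 1 + 22.69697·e^(−0.0118t) = 1.22188
e^(−0.0118t) = 0.009776 → t = ln(102.2962)/0.0118 = 4.62787/0.0118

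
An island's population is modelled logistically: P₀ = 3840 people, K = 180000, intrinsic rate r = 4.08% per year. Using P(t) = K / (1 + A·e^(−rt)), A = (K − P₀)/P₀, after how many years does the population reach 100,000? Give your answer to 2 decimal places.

t ≈ 99.24 years

A = (180000 − 3840)/3840 = 45.875
100000 = 180000/(1 + 45.875·e^(−0.0408t)) → 1 + 45.875·e^(−0.0408t) = 1.8
e^(−0.0408t) = 0.017439 → t = ln(57.34375)/0.0408 = 4.04906/0.0408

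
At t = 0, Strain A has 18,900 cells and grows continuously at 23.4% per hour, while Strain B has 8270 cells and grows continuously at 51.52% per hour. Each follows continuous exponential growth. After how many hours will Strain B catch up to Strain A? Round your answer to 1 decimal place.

t ≈ 2.9 hours

18900·e^(0.234t) = 8270·e^(0.5152t)
18900/8270 = e^((0.5152 − 0.234)t) → ln(2.28537) = 0.2812·t
t = 0.82653 / 0.2812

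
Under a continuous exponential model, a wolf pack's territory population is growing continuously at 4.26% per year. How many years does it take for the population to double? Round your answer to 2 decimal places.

doubling time = ln(2) / |r| = 0.69315 / 0.0426

doubling time ≈ 16.27 years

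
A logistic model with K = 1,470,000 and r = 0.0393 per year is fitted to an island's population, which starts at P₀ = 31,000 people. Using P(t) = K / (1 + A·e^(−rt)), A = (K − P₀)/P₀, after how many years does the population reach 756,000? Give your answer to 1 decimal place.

t ≈ 99.1 years

A = (1470000 − 31000)/31000 = 46.41935
756000 = 1470000/(1 + 46.41935·e^(−0.0393t)) → 1 + 46.41935·e^(−0.0393t) = 1.94444
e^(−0.0393t) = 0.020346 → t = ln(49.14991)/0.0393 = 3.89487/0.0393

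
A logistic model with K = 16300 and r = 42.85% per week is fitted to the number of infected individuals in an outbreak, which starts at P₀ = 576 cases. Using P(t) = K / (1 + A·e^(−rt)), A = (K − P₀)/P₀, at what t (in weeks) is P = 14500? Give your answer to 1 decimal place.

A = (16300 − 576)/576 = 27.29861
14500 = 16300/(1 + 27.29861·e^(−0.4285t)) → 1 + 27.29861·e^(−0.4285t) = 1.12414
e^(−0.4285t) = 0.004547 → t = ln(219.90548)/0.4285 = 5.3932/0.4285

t ≈ 12.6 weeks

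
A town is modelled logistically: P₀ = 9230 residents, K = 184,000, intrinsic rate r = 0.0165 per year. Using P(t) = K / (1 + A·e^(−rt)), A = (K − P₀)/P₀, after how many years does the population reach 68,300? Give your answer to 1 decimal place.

A = (184000 − 9230)/9230 = 18.93499
68300 = 184000/(1 + 18.93499·e^(−0.0165t)) → 1 + 18.93499·e^(−0.0165t) = 2.694
e^(−0.0165t) = 0.089464 → t = ln(11.1777)/0.0165 = 2.41392/0.0165

t ≈ 146.3 years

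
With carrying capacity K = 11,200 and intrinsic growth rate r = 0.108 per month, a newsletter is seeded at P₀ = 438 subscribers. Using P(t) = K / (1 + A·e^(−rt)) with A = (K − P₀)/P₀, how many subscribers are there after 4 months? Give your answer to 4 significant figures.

A = (11200 − 438)/438 = 24.57078
P(4) = 11200 / (1 + 24.57078·e^(−0.108·4)) = 11200 / (1 + 24.57078·0.649209)
= 11200 / 16.95158 ≈ 660.71

≈ 660.7 subscribers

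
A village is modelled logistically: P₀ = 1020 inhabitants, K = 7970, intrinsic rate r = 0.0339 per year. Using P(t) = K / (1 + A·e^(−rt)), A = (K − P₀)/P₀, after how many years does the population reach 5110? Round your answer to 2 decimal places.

t ≈ 73.73 years

A = (7970 − 1020)/1020 = 6.81373
5110 = 7970/(1 + 6.81373·e^(−0.0339t)) → 1 + 6.81373·e^(−0.0339t) = 1.55969
e^(−0.0339t) = 0.082141 → t = ln(12.17417)/0.0339 = 2.49932/0.0339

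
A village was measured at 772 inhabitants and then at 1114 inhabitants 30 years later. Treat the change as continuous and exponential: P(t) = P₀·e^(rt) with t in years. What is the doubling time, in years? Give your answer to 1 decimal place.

doubling time ≈ 56.7 years

r = ln(1114/772) / 30 = ln(1.44301) / 30 ≈ 0.012224 per year
doubling time = ln 2 / |r| = 0.69315 / 0.012224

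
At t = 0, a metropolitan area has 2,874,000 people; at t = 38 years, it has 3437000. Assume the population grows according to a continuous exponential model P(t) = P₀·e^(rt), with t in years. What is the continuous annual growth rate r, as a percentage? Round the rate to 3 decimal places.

3437000 = 2874000 · e^(r·38)
e^(38r) = 3437000/2874000 = 1.19589
r = ln(1.19589) / 38 = 0.17889 / 38

r ≈ 0.471% per year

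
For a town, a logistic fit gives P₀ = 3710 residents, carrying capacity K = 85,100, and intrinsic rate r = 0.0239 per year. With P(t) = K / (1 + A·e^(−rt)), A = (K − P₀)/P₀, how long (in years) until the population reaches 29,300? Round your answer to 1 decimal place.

t ≈ 102.3 years

A = (85100 − 3710)/3710 = 21.93801
29300 = 85100/(1 + 21.93801·e^(−0.0239t)) → 1 + 21.93801·e^(−0.0239t) = 2.90444
e^(−0.0239t) = 0.08681 → t = ln(11.51942)/0.0239 = 2.44403/0.0239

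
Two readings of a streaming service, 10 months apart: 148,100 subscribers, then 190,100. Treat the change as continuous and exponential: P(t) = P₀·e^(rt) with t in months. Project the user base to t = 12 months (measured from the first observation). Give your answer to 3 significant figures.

≈ 200,000 subscribers

r = ln(190100/148100) / 10 ≈ 0.024966 per month
P(12) = 148100 · e^(0.024966·12) = 148100 · 1.34931 ≈ 199833.15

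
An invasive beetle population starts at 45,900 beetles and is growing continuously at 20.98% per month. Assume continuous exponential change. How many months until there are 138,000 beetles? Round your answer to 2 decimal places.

t ≈ 5.25 months

138000 = 45900 · e^(0.2098·t)
t = ln(138000/45900) / 0.2098 = ln(3.00654) / 0.2098 = 1.10079 / 0.2098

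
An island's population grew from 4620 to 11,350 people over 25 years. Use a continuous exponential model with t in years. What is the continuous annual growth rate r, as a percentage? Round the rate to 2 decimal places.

11350 = 4620 · e^(r·25)
e^(25r) = 11350/4620 = 2.45671
r = ln(2.45671) / 25 = 0.89882 / 25

r ≈ 3.60% per year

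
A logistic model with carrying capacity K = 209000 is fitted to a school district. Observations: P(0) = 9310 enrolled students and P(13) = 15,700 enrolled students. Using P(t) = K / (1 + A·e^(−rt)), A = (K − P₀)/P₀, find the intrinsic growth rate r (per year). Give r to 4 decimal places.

A = (209000 − 9310)/9310 = 21.44898
15700 = 209000/(1 + 21.44898·e^(−r·13)) → e^(−13r) = (13.3121 − 1)/21.44898 = 0.574018
r = −ln(0.574018)/13 = 0.55509/13

r ≈ 0.0427 per year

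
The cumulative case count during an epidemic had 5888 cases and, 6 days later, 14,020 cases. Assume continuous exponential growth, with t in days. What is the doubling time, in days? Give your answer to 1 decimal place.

r = ln(14020/5888) / 6 = ln(2.38111) / 6 ≈ 0.144595 per day
doubling time = ln 2 / |r| = 0.69315 / 0.144595

doubling time ≈ 4.8 days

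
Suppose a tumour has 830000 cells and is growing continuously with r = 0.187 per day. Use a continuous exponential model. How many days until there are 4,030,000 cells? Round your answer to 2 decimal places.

4030000 = 830000 · e^(0.187·t)
t = ln(4030000/830000) / 0.187 = ln(4.85542) / 0.187 = 1.5801 / 0.187

t ≈ 8.45 days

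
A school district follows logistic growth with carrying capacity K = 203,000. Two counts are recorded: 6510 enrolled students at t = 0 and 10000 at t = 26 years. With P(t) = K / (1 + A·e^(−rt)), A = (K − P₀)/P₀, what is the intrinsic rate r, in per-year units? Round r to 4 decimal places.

A = (203000 − 6510)/6510 = 30.1828
10000 = 203000/(1 + 30.1828·e^(−r·26)) → e^(−26r) = (20.3 − 1)/30.1828 = 0.639437
r = −ln(0.639437)/26 = 0.44717/26

r ≈ 0.0172 per year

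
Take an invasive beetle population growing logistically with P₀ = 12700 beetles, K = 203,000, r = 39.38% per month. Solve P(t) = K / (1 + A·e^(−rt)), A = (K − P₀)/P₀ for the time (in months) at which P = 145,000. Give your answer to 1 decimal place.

A = (203000 − 12700)/12700 = 14.98425
145000 = 203000/(1 + 14.98425·e^(−0.3938t)) → 1 + 14.98425·e^(−0.3938t) = 1.4
e^(−0.3938t) = 0.026695 → t = ln(37.46063)/0.3938 = 3.62329/0.3938

t ≈ 9.2 months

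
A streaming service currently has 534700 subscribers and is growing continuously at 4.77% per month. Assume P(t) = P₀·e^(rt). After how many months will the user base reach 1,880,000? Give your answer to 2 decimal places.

t ≈ 26.36 months

1880000 = 534700 · e^(0.0477·t)
t = ln(1880000/534700) / 0.0477 = ln(3.51599) / 0.0477 = 1.25732 / 0.0477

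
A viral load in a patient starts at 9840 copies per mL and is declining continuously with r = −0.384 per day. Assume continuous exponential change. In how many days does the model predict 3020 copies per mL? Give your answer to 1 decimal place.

t ≈ 3.1 days

3020 = 9840 · e^(-0.384·t)
t = ln(3020/9840) / -0.384 = ln(0.30691) / -0.384 = -1.1812 / -0.384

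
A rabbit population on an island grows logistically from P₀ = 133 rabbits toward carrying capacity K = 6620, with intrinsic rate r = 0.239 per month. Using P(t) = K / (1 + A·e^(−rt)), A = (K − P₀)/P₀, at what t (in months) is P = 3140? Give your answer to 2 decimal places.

A = (6620 − 133)/133 = 48.77444
3140 = 6620/(1 + 48.77444·e^(−0.239t)) → 1 + 48.77444·e^(−0.239t) = 2.10828
e^(−0.239t) = 0.022723 → t = ln(44.00912)/0.239 = 3.7844/0.239

t ≈ 15.83 months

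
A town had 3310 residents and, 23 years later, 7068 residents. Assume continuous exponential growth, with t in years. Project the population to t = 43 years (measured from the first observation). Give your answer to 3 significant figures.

r = ln(7068/3310) / 23 ≈ 0.032984 per year
P(43) = 3310 · e^(0.032984·43) = 3310 · 4.13012 ≈ 13670.71

≈ 13,700 residents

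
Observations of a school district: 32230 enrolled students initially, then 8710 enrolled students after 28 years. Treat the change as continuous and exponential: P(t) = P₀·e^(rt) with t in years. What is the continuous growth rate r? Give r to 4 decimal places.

8710 = 32230 · e^(r·28)
e^(28r) = 8710/32230 = 0.27025
r = ln(0.27025) / 28 = -1.30843 / 28

r ≈ -0.0467 per year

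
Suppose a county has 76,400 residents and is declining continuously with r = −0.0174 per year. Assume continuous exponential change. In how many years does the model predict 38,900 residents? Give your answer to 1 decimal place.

38900 = 76400 · e^(-0.0174·t)
t = ln(38900/76400) / -0.0174 = ln(0.50916) / -0.0174 = -0.67499 / -0.0174

t ≈ 38.8 years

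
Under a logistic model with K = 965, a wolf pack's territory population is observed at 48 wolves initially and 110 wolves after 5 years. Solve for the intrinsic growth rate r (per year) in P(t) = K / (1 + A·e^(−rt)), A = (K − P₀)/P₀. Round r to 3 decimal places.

r ≈ 0.180 per year

A = (965 − 48)/48 = 19.10417
110 = 965/(1 + 19.10417·e^(−r·5)) → e^(−5r) = (8.77273 − 1)/19.10417 = 0.40686
r = −ln(0.40686)/5 = 0.89929/5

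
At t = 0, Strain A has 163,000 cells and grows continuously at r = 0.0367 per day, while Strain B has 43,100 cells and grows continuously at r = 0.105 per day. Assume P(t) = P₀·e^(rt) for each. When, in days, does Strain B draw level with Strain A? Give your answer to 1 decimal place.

163000·e^(0.0367t) = 43100·e^(0.105t)
163000/43100 = e^((0.105 − 0.0367)t) → ln(3.7819) = 0.0683·t
t = 1.33023 / 0.0683

t ≈ 19.5 days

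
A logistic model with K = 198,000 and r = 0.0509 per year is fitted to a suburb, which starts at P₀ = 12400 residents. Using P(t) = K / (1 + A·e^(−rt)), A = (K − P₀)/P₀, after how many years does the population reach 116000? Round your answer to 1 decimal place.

t ≈ 60.0 years

A = (198000 − 12400)/12400 = 14.96774
116000 = 198000/(1 + 14.96774·e^(−0.0509t)) → 1 + 14.96774·e^(−0.0509t) = 1.7069
e^(−0.0509t) = 0.047228 → t = ln(21.17388)/0.0509 = 3.05277/0.0509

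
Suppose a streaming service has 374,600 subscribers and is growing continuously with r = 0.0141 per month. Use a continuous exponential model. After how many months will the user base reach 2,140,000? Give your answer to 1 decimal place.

t ≈ 123.6 months

2140000 = 374600 · e^(0.0141·t)
t = ln(2140000/374600) / 0.0141 = ln(5.71276) / 0.0141 = 1.7427 / 0.0141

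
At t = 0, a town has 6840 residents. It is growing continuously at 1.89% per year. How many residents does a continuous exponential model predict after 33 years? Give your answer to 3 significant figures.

≈ 12,800 residents

P(33) = 6840 · e^(0.0189·33) = 6840 · e^(0.6237)
= 6840 · 1.86582 ≈ 12762.2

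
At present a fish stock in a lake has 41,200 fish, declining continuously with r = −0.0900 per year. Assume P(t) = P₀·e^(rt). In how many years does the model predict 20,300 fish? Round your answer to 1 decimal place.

20300 = 41200 · e^(-0.09·t)
t = ln(20300/41200) / -0.09 = ln(0.49272) / -0.09 = -0.70782 / -0.09

t ≈ 7.9 years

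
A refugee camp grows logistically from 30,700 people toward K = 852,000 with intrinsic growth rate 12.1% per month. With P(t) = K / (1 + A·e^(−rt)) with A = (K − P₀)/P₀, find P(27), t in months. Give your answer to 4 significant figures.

A = (852000 − 30700)/30700 = 26.75244
P(27) = 852000 / (1 + 26.75244·e^(−0.121·27)) = 852000 / (1 + 26.75244·0.038121)
= 852000 / 2.01982 ≈ 421819.84

≈ 421,800 people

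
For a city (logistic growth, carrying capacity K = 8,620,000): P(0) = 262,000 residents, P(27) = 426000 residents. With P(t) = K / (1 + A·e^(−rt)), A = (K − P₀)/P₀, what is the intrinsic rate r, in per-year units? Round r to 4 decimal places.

A = (8620000 − 262000)/262000 = 31.90076
426000 = 8620000/(1 + 31.90076·e^(−r·27)) → e^(−27r) = (20.23474 − 1)/31.90076 = 0.602956
r = −ln(0.602956)/27 = 0.50591/27

r ≈ 0.0187 per year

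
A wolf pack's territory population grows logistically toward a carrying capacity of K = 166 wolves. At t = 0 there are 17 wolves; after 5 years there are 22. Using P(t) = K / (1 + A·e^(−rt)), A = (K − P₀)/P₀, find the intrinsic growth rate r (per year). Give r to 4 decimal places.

A = (166 − 17)/17 = 8.76471
22 = 166/(1 + 8.76471·e^(−r·5)) → e^(−5r) = (7.54545 − 1)/8.76471 = 0.746797
r = −ln(0.746797)/5 = 0.29196/5

r ≈ 0.0584 per year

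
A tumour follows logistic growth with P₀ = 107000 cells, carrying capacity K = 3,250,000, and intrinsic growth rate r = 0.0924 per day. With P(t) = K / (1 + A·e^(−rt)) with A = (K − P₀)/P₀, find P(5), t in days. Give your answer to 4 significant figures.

A = (3250000 − 107000)/107000 = 29.37383
P(5) = 3250000 / (1 + 29.37383·e^(−0.0924·5)) = 3250000 / (1 + 29.37383·0.630022)
= 3250000 / 19.50617 ≈ 166613.95

≈ 166,600 cells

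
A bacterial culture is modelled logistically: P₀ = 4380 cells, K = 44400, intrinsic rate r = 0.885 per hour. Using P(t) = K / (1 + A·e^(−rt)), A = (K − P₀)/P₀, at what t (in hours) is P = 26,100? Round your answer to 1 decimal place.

t ≈ 2.9 hours

A = (44400 − 4380)/4380 = 9.13699
26100 = 44400/(1 + 9.13699·e^(−0.885t)) → 1 + 9.13699·e^(−0.885t) = 1.70115
e^(−0.885t) = 0.076737 → t = ln(13.03144)/0.885 = 2.56736/0.885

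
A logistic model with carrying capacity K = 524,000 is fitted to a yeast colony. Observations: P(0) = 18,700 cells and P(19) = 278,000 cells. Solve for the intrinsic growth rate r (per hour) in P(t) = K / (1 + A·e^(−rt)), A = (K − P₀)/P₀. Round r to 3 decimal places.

A = (524000 − 18700)/18700 = 27.02139
278000 = 524000/(1 + 27.02139·e^(−r·19)) → e^(−19r) = (1.88489 − 1)/27.02139 = 0.032748
r = −ln(0.032748)/19 = 3.41892/19

r ≈ 0.180 per hour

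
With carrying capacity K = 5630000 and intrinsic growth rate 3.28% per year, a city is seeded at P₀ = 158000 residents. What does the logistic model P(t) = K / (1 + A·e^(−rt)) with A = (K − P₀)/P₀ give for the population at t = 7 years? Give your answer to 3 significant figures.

A = (5630000 − 158000)/158000 = 34.63291
P(7) = 5630000 / (1 + 34.63291·e^(−0.0328·7)) = 5630000 / (1 + 34.63291·0.794851)
= 5630000 / 28.52802 ≈ 197349.83

≈ 197,000 residents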